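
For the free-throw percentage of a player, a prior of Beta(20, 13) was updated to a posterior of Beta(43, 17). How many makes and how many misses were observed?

Beta is conjugate to the binomial likelihood: posterior = Beta(α+s, β+f).
Match parameters: s=43−20=23, f=17−13=4.

23 makes and 4 misses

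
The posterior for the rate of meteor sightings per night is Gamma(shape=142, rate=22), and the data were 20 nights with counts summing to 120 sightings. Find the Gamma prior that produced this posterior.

Gamma–Poisson conjugacy: posterior shape = α + Σxᵢ, posterior rate = β + n.
So α = 142 − 120 = 22 and β = 22 − 20 = 2.

Gamma(shape=22, rate=2)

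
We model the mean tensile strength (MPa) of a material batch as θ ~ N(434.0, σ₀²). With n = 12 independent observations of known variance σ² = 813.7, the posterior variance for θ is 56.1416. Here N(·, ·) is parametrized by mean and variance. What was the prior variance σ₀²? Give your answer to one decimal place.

Posterior precision equals prior precision plus data precision: 1/σ_n² = 1/σ₀² + n/σ².
So 1/σ₀² = 1/56.1416 − 12/813.7 = 0.017812 − 0.014747 = 0.003065.
Hence σ₀² = 1/0.003065 ≈ 326.3.

σ₀² = 326.3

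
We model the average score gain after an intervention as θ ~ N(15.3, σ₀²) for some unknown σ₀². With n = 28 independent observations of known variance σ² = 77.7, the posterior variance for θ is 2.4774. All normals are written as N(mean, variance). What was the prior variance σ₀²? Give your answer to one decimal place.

σ₀² = 23.1

For the Normal–Normal model with known σ², precisions add: τ_n = τ₀ + n/σ².
So 1/σ₀² = 1/2.4774 − 28/77.7 = 0.403649 − 0.360360 = 0.043289.
Hence σ₀² = 1/0.043289 ≈ 23.1.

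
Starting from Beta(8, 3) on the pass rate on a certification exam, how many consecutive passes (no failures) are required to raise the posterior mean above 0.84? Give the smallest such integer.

k = 8

After k passes and 0 failures the posterior is Beta(8+k, 3), with mean (8+k)/(8+3+k).
Set (8+k)/(11+k) > 0.84 and solve: k > (0.84·11 − 8)/(1 − 0.84) = 7.750.
The smallest integer exceeding 7.750 is 8.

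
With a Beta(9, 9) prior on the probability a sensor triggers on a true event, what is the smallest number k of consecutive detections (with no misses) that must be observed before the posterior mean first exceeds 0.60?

After k detections and 0 misses the posterior is Beta(9+k, 9), with mean (9+k)/(9+9+k).
Set (9+k)/(18+k) > 0.60 and solve: k > (0.60·18 − 9)/(1 − 0.60) = 4.500.
The smallest integer exceeding 4.500 is 5, and checking k=5: (14)/(23) = 0.6087 > 0.60.

k = 5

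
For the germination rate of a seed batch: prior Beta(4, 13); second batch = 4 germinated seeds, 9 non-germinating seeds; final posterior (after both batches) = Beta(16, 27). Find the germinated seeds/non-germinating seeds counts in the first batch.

8 germinated seeds and 5 non-germinating seeds

Sequential conjugate updates are equivalent to a single update on the pooled data, so total successes = posterior α − prior α and total failures = posterior β − prior β.
Total across both batches: 16−4=12 germinated seeds, 27−13=14 non-germinating seeds.
Subtract the second batch: 12−4=8 germinated seeds and 14−9=5 non-germinating seeds.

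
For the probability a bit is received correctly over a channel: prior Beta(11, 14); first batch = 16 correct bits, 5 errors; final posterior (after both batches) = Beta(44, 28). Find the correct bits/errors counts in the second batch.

Sequential conjugate updates are equivalent to a single update on the pooled data, so total successes = posterior α − prior α and total failures = posterior β − prior β.
Total across both batches: 44−11=33 correct bits, 28−14=14 errors.
Subtract the first batch: 33−16=17 correct bits and 14−5=9 errors.

17 correct bits and 9 errors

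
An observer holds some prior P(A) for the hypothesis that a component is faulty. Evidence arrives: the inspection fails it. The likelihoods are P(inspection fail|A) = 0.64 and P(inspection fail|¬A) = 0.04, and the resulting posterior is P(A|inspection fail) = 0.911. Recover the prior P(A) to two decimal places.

P(A) = 0.39

In odds form, posterior odds = prior odds × likelihood ratio, so prior odds = posterior odds ÷ LR.
Posterior odds = 0.911/(1−0.911) = 10.2360. LR = 0.64/0.04 = 16.0000.
Prior odds = 10.2360/16.0000 = 0.6398, so P(A) = 0.6398/(1+0.6398) ≈ 0.39.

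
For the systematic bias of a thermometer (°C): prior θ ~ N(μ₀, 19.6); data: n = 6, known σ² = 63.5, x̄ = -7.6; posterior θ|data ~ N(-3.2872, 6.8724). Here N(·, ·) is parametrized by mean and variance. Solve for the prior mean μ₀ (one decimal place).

μ₀ = 4.7

The posterior mean is a precision-weighted average: μ_n = (τ₀μ₀ + τ_data·x̄)/(τ₀+τ_data), with τ₀=1/σ₀² and τ_data=n/σ².
Here τ₀ = 1/19.6 = 0.051020 and τ_data = 6/63.5 = 0.094488, so τ_n = 0.145508.
Rearranging for μ₀: μ₀ = (μ_n·τ_n − τ_data·x̄)/τ₀ = (-3.2872·0.145508 − 0.094488·-7.6) / 0.051020 = 0.239795/0.051020 ≈ 4.7.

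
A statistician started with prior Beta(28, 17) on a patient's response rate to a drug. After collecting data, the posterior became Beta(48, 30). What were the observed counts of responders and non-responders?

20 responders and 13 non-responders

A Beta(α, β) prior with s successes and f failures in binomial data gives a Beta(α+s, β+f) posterior.
Match parameters: s=48−28=20, f=30−17=13.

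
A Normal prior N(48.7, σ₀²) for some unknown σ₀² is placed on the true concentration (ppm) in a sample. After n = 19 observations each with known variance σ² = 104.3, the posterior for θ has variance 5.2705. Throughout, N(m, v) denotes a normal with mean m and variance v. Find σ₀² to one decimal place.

σ₀² = 132.1

For the Normal–Normal model with known σ², precisions add: τ_n = τ₀ + n/σ².
So 1/σ₀² = 1/5.2705 − 19/104.3 = 0.189735 − 0.182167 = 0.007568.
Hence σ₀² = 1/0.007568 ≈ 132.1.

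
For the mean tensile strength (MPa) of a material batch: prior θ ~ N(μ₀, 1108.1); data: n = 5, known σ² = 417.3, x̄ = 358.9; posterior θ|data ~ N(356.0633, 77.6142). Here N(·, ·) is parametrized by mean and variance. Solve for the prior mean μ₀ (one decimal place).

The posterior mean is a precision-weighted average: μ_n = (τ₀μ₀ + τ_data·x̄)/(τ₀+τ_data), with τ₀=1/σ₀² and τ_data=n/σ².
Here τ₀ = 1/1108.1 = 0.000902 and τ_data = 5/417.3 = 0.011982, so τ_n = 0.012884.
Rearranging for μ₀: μ₀ = (μ_n·τ_n − τ_data·x̄)/τ₀ = (356.0633·0.012884 − 0.011982·358.9) / 0.000902 = 0.287180/0.000902 ≈ 318.4.

μ₀ = 318.4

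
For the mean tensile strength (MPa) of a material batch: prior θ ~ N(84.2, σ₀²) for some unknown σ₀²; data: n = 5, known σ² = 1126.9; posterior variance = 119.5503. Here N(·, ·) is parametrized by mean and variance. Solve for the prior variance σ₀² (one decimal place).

For the Normal–Normal model with known σ², precisions add: τ_n = τ₀ + n/σ².
So 1/σ₀² = 1/119.5503 − 5/1126.9 = 0.008365 − 0.004437 = 0.003928.
Hence σ₀² = 1/0.003928 ≈ 254.6.

σ₀² = 254.6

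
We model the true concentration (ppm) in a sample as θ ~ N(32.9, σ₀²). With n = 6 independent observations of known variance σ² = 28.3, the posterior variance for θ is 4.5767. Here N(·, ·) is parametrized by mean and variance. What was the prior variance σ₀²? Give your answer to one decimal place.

σ₀² = 154.2

Posterior precision equals prior precision plus data precision: 1/σ_n² = 1/σ₀² + n/σ².
So 1/σ₀² = 1/4.5767 − 6/28.3 = 0.218498 − 0.212014 = 0.006484.
Hence σ₀² = 1/0.006484 ≈ 154.2.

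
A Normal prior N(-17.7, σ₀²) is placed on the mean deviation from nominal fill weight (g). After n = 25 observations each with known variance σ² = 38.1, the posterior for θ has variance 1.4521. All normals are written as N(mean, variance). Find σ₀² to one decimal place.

Posterior precision equals prior precision plus data precision: 1/σ_n² = 1/σ₀² + n/σ².
So 1/σ₀² = 1/1.4521 − 25/38.1 = 0.688658 − 0.656168 = 0.032490.
Hence σ₀² = 1/0.032490 ≈ 30.8.

σ₀² = 30.8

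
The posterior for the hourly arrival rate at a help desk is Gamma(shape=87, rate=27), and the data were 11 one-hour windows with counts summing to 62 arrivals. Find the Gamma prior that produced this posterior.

Gamma–Poisson conjugacy: posterior shape = α + Σxᵢ, posterior rate = β + n.
So α = 87 − 62 = 25 and β = 27 − 11 = 16.

Gamma(shape=25, rate=16)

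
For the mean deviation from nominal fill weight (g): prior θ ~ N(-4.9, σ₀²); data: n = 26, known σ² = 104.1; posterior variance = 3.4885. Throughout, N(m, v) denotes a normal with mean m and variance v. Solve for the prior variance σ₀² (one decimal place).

σ₀² = 27.1

For the Normal–Normal model with known σ², precisions add: τ_n = τ₀ + n/σ².
So 1/σ₀² = 1/3.4885 − 26/104.1 = 0.286656 − 0.249760 = 0.036896.
Hence σ₀² = 1/0.036896 ≈ 27.1.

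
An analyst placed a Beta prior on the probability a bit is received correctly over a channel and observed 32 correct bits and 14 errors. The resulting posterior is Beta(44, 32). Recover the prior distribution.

Beta(12, 18)

Beta is conjugate to the binomial likelihood: posterior = Beta(a+s, b+f).
Subtract the data counts: 44−32=12, 32−14=18.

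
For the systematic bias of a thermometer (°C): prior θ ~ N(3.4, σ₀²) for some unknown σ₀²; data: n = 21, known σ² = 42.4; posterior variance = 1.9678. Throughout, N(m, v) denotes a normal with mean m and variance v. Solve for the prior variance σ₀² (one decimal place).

For the Normal–Normal model with known σ², precisions add: τ_n = τ₀ + n/σ².
So 1/σ₀² = 1/1.9678 − 21/42.4 = 0.508182 − 0.495283 = 0.012899.
Hence σ₀² = 1/0.012899 ≈ 77.5.

σ₀² = 77.5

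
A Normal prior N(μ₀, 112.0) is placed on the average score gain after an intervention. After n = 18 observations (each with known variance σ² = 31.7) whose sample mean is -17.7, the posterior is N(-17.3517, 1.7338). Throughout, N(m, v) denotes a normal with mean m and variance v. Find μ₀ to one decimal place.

The posterior mean is a precision-weighted average: μ_n = (τ₀μ₀ + τ_data·x̄)/(τ₀+τ_data), with τ₀=1/σ₀² and τ_data=n/σ².
Here τ₀ = 1/112.0 = 0.008929 and τ_data = 18/31.7 = 0.567823, so τ_n = 0.576752.
Rearranging for μ₀: μ₀ = (μ_n·τ_n − τ_data·x̄)/τ₀ = (-17.3517·0.576752 − 0.567823·-17.7) / 0.008929 = 0.042839/0.008929 ≈ 4.8.

μ₀ = 4.8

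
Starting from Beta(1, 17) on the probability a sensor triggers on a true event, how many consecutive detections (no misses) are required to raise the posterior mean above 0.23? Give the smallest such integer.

After k detections and 0 misses the posterior is Beta(1+k, 17), with mean (1+k)/(1+17+k).
Set (1+k)/(18+k) > 0.23 and solve: k > (0.23·18 − 1)/(1 − 0.23) = 4.078.
The smallest integer exceeding 4.078 is 5.

k = 5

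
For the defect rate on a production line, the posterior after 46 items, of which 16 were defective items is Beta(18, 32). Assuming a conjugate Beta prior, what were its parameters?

Beta(2, 2)

A Beta(α, β) prior with s successes and f failures in binomial data gives a Beta(α+s, β+f) posterior.
So α = 18 − 16 = 2 and β = 32 − 30 = 2.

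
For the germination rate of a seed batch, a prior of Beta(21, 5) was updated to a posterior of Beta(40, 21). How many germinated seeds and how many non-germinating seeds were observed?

Beta is conjugate to the binomial likelihood: posterior = Beta(α+s, β+f).
Match parameters: s=40−21=19, f=21−5=16.

19 germinated seeds and 16 non-germinating seeds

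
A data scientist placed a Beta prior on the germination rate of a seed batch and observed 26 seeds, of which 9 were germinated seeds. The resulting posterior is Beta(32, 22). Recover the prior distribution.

Under Beta–binomial conjugacy the posterior parameters are (α+s, β+f).
Subtract the data counts: 32−9=23, 22−17=5.

Beta(23, 5)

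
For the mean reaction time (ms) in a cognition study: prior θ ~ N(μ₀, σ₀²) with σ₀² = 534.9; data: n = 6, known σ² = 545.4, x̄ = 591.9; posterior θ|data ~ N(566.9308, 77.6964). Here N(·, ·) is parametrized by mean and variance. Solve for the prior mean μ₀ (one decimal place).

μ₀ = 420.0

With known observation variance, the Normal–Normal posterior has precision τ_n = τ₀ + n/σ² and mean μ_n = (τ₀μ₀ + (n/σ²)x̄)/τ_n.
Here τ₀ = 1/534.9 = 0.001870 and τ_data = 6/545.4 = 0.011001, so τ_n = 0.012871.
Rearranging for μ₀: μ₀ = (μ_n·τ_n − τ_data·x̄)/τ₀ = (566.9308·0.012871 − 0.011001·591.9) / 0.001870 = 0.785474/0.001870 ≈ 420.0.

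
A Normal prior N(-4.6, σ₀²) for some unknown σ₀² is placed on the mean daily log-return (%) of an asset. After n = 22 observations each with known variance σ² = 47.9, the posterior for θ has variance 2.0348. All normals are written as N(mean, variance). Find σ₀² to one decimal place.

σ₀² = 31.1

Posterior precision equals prior precision plus data precision: 1/σ_n² = 1/σ₀² + n/σ².
So 1/σ₀² = 1/2.0348 − 22/47.9 = 0.491449 − 0.459290 = 0.032159.
Hence σ₀² = 1/0.032159 ≈ 31.1.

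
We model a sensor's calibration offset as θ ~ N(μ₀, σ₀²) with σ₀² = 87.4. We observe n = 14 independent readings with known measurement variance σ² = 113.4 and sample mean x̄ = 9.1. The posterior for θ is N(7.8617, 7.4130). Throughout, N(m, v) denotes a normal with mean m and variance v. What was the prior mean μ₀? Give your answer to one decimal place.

With known observation variance, the Normal–Normal posterior has precision τ_n = τ₀ + n/σ² and mean μ_n = (τ₀μ₀ + (n/σ²)x̄)/τ_n.
Here τ₀ = 1/87.4 = 0.011442 and τ_data = 14/113.4 = 0.123457, so τ_n = 0.134899.
Rearranging for μ₀: μ₀ = (μ_n·τ_n − τ_data·x̄)/τ₀ = (7.8617·0.134899 − 0.123457·9.1) / 0.011442 = -0.062923/0.011442 ≈ -5.5.

μ₀ = -5.5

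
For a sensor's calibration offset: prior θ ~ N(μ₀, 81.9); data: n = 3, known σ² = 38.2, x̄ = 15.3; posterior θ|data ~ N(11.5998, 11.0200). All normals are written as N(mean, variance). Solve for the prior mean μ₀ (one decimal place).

The posterior mean is a precision-weighted average: μ_n = (τ₀μ₀ + τ_data·x̄)/(τ₀+τ_data), with τ₀=1/σ₀² and τ_data=n/σ².
Here τ₀ = 1/81.9 = 0.012210 and τ_data = 3/38.2 = 0.078534, so τ_n = 0.090744.
Rearranging for μ₀: μ₀ = (μ_n·τ_n − τ_data·x̄)/τ₀ = (11.5998·0.090744 − 0.078534·15.3) / 0.012210 = -0.148958/0.012210 ≈ -12.2.

μ₀ = -12.2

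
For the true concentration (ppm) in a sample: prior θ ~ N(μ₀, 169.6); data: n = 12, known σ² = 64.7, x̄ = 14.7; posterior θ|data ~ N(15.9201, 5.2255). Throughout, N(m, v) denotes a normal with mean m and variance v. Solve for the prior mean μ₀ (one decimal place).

μ₀ = 54.3

With known observation variance, the Normal–Normal posterior has precision τ_n = τ₀ + n/σ² and mean μ_n = (τ₀μ₀ + (n/σ²)x̄)/τ_n.
Here τ₀ = 1/169.6 = 0.005896 and τ_data = 12/64.7 = 0.185471, so τ_n = 0.191367.
Rearranging for μ₀: μ₀ = (μ_n·τ_n − τ_data·x̄)/τ₀ = (15.9201·0.191367 − 0.185471·14.7) / 0.005896 = 0.320158/0.005896 ≈ 54.3.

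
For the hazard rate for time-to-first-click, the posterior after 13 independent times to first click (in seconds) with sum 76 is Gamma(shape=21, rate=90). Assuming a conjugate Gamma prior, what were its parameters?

Gamma–exponential conjugacy: posterior shape = α + n, posterior rate = β + Σtᵢ.
So α = 21 − 13 = 8 and β = 90 − 76 = 14.

Gamma(shape=8, rate=14)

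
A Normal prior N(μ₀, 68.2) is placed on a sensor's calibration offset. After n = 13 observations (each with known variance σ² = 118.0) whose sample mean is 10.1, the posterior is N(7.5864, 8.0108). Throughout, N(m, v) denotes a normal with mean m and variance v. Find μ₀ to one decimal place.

With known observation variance, the Normal–Normal posterior has precision τ_n = τ₀ + n/σ² and mean μ_n = (τ₀μ₀ + (n/σ²)x̄)/τ_n.
Here τ₀ = 1/68.2 = 0.014663 and τ_data = 13/118.0 = 0.110169, so τ_n = 0.124832.
Rearranging for μ₀: μ₀ = (μ_n·τ_n − τ_data·x̄)/τ₀ = (7.5864·0.124832 − 0.110169·10.1) / 0.014663 = -0.165681/0.014663 ≈ -11.3.

μ₀ = -11.3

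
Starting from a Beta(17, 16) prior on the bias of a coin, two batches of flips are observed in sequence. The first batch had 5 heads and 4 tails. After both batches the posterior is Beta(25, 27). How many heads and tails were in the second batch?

Because Beta–binomial updating is additive in the counts, the combined data contributed (α_post−α_prior, β_post−β_prior) successes and failures.
Total across both batches: 25−17=8 heads, 27−16=11 tails.
Subtract the first batch: 8−5=3 heads and 11−4=7 tails.

3 heads and 7 tails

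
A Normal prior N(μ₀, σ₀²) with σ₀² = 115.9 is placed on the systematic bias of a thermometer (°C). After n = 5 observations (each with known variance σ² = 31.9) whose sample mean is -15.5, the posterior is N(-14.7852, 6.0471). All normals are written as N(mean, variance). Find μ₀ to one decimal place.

μ₀ = -1.8

With known observation variance, the Normal–Normal posterior has precision τ_n = τ₀ + n/σ² and mean μ_n = (τ₀μ₀ + (n/σ²)x̄)/τ_n.
Here τ₀ = 1/115.9 = 0.008628 and τ_data = 5/31.9 = 0.156740, so τ_n = 0.165368.
Rearranging for μ₀: μ₀ = (μ_n·τ_n − τ_data·x̄)/τ₀ = (-14.7852·0.165368 − 0.156740·-15.5) / 0.008628 = -0.015529/0.008628 ≈ -1.8.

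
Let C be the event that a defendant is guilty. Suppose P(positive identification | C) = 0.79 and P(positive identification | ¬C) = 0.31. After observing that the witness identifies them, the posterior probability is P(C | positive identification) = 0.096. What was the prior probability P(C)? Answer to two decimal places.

Bayes' rule in odds form gives O(C|E) = O(C)·[P(E|C)/P(E|¬C)], hence O(C) = O(C|E)/LR.
Posterior odds = 0.096/(1−0.096) = 0.1062. LR = 0.79/0.31 = 2.5484.
Prior odds = 0.1062/2.5484 = 0.0417, so P(C) = 0.0417/(1+0.0417) ≈ 0.04.

P(C) = 0.04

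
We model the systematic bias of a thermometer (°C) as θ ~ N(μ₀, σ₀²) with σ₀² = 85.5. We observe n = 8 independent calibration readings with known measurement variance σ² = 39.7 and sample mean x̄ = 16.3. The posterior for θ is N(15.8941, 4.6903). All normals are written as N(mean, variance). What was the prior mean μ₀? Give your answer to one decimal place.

μ₀ = 8.9

The posterior mean is a precision-weighted average: μ_n = (τ₀μ₀ + τ_data·x̄)/(τ₀+τ_data), with τ₀=1/σ₀² and τ_data=n/σ².
Here τ₀ = 1/85.5 = 0.011696 and τ_data = 8/39.7 = 0.201511, so τ_n = 0.213207.
Rearranging for μ₀: μ₀ = (μ_n·τ_n − τ_data·x̄)/τ₀ = (15.8941·0.213207 − 0.201511·16.3) / 0.011696 = 0.104104/0.011696 ≈ 8.9.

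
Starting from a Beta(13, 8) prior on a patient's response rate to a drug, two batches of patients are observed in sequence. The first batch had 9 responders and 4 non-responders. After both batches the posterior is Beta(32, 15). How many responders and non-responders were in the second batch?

Because Beta–binomial updating is additive in the counts, the combined data contributed (α_post−α_prior, β_post−β_prior) successes and failures.
Total across both batches: 32−13=19 responders, 15−8=7 non-responders.
Subtract the first batch: 19−9=10 responders and 7−4=3 non-responders.

10 responders and 3 non-responders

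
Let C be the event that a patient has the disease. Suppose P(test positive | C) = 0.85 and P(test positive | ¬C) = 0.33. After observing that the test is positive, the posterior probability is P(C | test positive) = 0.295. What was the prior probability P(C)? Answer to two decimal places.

Bayes' rule in odds form gives O(C|E) = O(C)·[P(E|C)/P(E|¬C)], hence O(C) = O(C|E)/LR.
Posterior odds = 0.295/(1−0.295) = 0.4184. LR = 0.85/0.33 = 2.5758.
Prior odds = 0.4184/2.5758 = 0.1624, so P(C) = 0.1624/(1+0.1624) ≈ 0.14.

P(C) = 0.14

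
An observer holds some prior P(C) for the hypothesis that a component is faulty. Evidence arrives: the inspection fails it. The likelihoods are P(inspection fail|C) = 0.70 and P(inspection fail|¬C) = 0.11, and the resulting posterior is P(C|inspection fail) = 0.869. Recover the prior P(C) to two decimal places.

Bayes' rule in odds form gives O(C|E) = O(C)·[P(E|C)/P(E|¬C)], hence O(C) = O(C|E)/LR.
Posterior odds = 0.869/(1−0.869) = 6.6336. LR = 0.70/0.11 = 6.3636.
Prior odds = 6.6336/6.3636 = 1.0424, so P(C) = 1.0424/(1+1.0424) ≈ 0.51.

P(C) = 0.51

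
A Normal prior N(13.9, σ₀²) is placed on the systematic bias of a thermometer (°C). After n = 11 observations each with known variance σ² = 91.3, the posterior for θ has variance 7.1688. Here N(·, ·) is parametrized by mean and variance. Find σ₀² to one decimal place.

σ₀² = 52.6

Posterior precision equals prior precision plus data precision: 1/σ_n² = 1/σ₀² + n/σ².
So 1/σ₀² = 1/7.1688 − 11/91.3 = 0.139493 − 0.120482 = 0.019011.
Hence σ₀² = 1/0.019011 ≈ 52.6.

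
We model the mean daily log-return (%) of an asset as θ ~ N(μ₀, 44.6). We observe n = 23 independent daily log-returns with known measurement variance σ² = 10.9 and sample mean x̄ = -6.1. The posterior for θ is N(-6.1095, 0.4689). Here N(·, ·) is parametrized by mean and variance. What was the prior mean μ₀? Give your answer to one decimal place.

μ₀ = -7.0

The posterior mean is a precision-weighted average: μ_n = (τ₀μ₀ + τ_data·x̄)/(τ₀+τ_data), with τ₀=1/σ₀² and τ_data=n/σ².
Here τ₀ = 1/44.6 = 0.022422 and τ_data = 23/10.9 = 2.110092, so τ_n = 2.132514.
Rearranging for μ₀: μ₀ = (μ_n·τ_n − τ_data·x̄)/τ₀ = (-6.1095·2.132514 − 2.110092·-6.1) / 0.022422 = -0.157033/0.022422 ≈ -7.0.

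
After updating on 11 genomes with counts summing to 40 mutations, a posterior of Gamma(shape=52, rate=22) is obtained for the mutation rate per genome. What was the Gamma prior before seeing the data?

Gamma–Poisson conjugacy: posterior shape = α + Σxᵢ, posterior rate = β + n.
So α = 52 − 40 = 12 and β = 22 − 11 = 11.

Gamma(shape=12, rate=11)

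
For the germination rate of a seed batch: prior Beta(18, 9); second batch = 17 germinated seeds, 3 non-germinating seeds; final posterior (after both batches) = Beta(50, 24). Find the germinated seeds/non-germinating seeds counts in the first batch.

Sequential conjugate updates are equivalent to a single update on the pooled data, so total successes = posterior α − prior α and total failures = posterior β − prior β.
Total across both batches: 50−18=32 germinated seeds, 24−9=15 non-germinating seeds.
Subtract the second batch: 32−17=15 germinated seeds and 15−3=12 non-germinating seeds.

15 germinated seeds and 12 non-germinating seeds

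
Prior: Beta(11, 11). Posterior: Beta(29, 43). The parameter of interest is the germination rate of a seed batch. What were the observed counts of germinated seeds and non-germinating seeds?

Beta is conjugate to the binomial likelihood: posterior = Beta(α+s, β+f).
Match parameters: s=29−11=18, f=43−11=32.

18 germinated seeds and 32 non-germinating seeds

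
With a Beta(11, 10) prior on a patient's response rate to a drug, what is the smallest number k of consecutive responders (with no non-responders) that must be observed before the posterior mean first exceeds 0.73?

After k responders and 0 non-responders the posterior is Beta(11+k, 10), with mean (11+k)/(11+10+k).
Set (11+k)/(21+k) > 0.73 and solve: k > (0.73·21 − 11)/(1 − 0.73) = 16.037.
The smallest integer exceeding 16.037 is 17.

k = 17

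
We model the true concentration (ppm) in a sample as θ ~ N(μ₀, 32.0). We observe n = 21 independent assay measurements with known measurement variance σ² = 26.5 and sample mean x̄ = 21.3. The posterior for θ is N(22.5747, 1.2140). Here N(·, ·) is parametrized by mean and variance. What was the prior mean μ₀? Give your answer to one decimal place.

The posterior mean is a precision-weighted average: μ_n = (τ₀μ₀ + τ_data·x̄)/(τ₀+τ_data), with τ₀=1/σ₀² and τ_data=n/σ².
Here τ₀ = 1/32.0 = 0.031250 and τ_data = 21/26.5 = 0.792453, so τ_n = 0.823703.
Rearranging for μ₀: μ₀ = (μ_n·τ_n − τ_data·x̄)/τ₀ = (22.5747·0.823703 − 0.792453·21.3) / 0.031250 = 1.715599/0.031250 ≈ 54.9.

μ₀ = 54.9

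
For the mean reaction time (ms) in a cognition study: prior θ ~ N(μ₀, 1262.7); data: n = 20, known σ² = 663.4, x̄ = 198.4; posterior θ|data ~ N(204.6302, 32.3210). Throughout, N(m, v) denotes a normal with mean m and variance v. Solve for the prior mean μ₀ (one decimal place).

The posterior mean is a precision-weighted average: μ_n = (τ₀μ₀ + τ_data·x̄)/(τ₀+τ_data), with τ₀=1/σ₀² and τ_data=n/σ².
Here τ₀ = 1/1262.7 = 0.000792 and τ_data = 20/663.4 = 0.030148, so τ_n = 0.030940.
Rearranging for μ₀: μ₀ = (μ_n·τ_n − τ_data·x̄)/τ₀ = (204.6302·0.030940 − 0.030148·198.4) / 0.000792 = 0.349895/0.000792 ≈ 441.8.

μ₀ = 441.8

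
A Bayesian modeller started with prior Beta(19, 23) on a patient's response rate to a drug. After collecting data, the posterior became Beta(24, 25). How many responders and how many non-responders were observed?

5 responders and 2 non-responders

A Beta(α, β) prior with s successes and f failures in binomial data gives a Beta(α+s, β+f) posterior.
So s = 24 − 19 = 5 and f = 25 − 23 = 2.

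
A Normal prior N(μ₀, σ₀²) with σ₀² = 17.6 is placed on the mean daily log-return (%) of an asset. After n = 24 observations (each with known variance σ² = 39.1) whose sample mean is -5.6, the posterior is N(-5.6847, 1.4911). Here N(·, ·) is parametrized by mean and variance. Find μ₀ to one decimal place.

μ₀ = -6.6

The posterior mean is a precision-weighted average: μ_n = (τ₀μ₀ + τ_data·x̄)/(τ₀+τ_data), with τ₀=1/σ₀² and τ_data=n/σ².
Here τ₀ = 1/17.6 = 0.056818 and τ_data = 24/39.1 = 0.613811, so τ_n = 0.670629.
Rearranging for μ₀: μ₀ = (μ_n·τ_n − τ_data·x̄)/τ₀ = (-5.6847·0.670629 − 0.613811·-5.6) / 0.056818 = -0.374983/0.056818 ≈ -6.6.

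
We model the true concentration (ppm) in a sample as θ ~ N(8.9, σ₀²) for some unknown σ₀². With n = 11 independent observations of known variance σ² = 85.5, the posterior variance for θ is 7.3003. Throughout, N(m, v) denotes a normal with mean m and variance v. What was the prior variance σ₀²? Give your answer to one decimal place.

σ₀² = 120.1

Posterior precision equals prior precision plus data precision: 1/σ_n² = 1/σ₀² + n/σ².
So 1/σ₀² = 1/7.3003 − 11/85.5 = 0.136981 − 0.128655 = 0.008326.
Hence σ₀² = 1/0.008326 ≈ 120.1.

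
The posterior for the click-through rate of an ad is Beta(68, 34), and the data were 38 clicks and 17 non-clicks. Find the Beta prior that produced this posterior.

Beta(30, 17)

Beta is conjugate to the binomial likelihood: posterior = Beta(α+s, β+f).
So α = 68 − 38 = 30 and β = 34 − 17 = 17.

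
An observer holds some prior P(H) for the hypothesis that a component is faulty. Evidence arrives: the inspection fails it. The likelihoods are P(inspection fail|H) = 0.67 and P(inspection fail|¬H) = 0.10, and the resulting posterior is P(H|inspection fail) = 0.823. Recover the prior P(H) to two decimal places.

P(H) = 0.41

In odds form, posterior odds = prior odds × likelihood ratio, so prior odds = posterior odds ÷ LR.
Posterior odds = 0.823/(1−0.823) = 4.6497. LR = 0.67/0.10 = 6.7000.
Prior odds = 4.6497/6.7000 = 0.6940, so P(H) = 0.6940/(1+0.6940) ≈ 0.41.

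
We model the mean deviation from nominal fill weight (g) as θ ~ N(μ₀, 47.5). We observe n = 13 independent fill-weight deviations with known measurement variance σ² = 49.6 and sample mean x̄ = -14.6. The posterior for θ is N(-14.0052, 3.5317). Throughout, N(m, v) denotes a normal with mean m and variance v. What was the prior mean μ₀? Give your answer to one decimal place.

μ₀ = -6.6

The posterior mean is a precision-weighted average: μ_n = (τ₀μ₀ + τ_data·x̄)/(τ₀+τ_data), with τ₀=1/σ₀² and τ_data=n/σ².
Here τ₀ = 1/47.5 = 0.021053 and τ_data = 13/49.6 = 0.262097, so τ_n = 0.283150.
Rearranging for μ₀: μ₀ = (μ_n·τ_n − τ_data·x̄)/τ₀ = (-14.0052·0.283150 − 0.262097·-14.6) / 0.021053 = -0.138956/0.021053 ≈ -6.6.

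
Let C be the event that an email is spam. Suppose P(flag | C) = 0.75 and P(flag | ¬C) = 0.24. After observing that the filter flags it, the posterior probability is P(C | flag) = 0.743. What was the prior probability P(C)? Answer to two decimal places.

In odds form, posterior odds = prior odds × likelihood ratio, so prior odds = posterior odds ÷ LR.
Posterior odds = 0.743/(1−0.743) = 2.8911. LR = 0.75/0.24 = 3.1250.
Prior odds = 2.8911/3.1250 = 0.9252, so P(C) = 0.9252/(1+0.9252) ≈ 0.48.

P(C) = 0.48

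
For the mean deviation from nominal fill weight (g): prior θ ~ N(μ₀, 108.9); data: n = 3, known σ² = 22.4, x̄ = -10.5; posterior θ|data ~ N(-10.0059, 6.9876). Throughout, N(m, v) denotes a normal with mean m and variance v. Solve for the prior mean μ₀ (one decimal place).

With known observation variance, the Normal–Normal posterior has precision τ_n = τ₀ + n/σ² and mean μ_n = (τ₀μ₀ + (n/σ²)x̄)/τ_n.
Here τ₀ = 1/108.9 = 0.009183 and τ_data = 3/22.4 = 0.133929, so τ_n = 0.143112.
Rearranging for μ₀: μ₀ = (μ_n·τ_n − τ_data·x̄)/τ₀ = (-10.0059·0.143112 − 0.133929·-10.5) / 0.009183 = -0.025710/0.009183 ≈ -2.8.

μ₀ = -2.8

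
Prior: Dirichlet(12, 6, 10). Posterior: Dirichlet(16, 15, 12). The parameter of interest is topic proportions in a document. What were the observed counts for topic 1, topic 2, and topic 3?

For a Dirichlet(α) prior with multinomial counts c, the posterior is Dirichlet(α + c) componentwise.
Counts are posterior − prior componentwise: 16−12=4, 15−6=9, 12−10=2.

counts (4, 9, 2)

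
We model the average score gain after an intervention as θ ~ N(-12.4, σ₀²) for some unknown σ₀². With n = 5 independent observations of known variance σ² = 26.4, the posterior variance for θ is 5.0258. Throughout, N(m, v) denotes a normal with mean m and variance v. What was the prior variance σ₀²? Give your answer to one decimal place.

For the Normal–Normal model with known σ², precisions add: τ_n = τ₀ + n/σ².
So 1/σ₀² = 1/5.0258 − 5/26.4 = 0.198973 − 0.189394 = 0.009579.
Hence σ₀² = 1/0.009579 ≈ 104.4.

σ₀² = 104.4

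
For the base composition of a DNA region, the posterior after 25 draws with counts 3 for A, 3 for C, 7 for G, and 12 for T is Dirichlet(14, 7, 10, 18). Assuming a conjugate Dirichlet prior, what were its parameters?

For a Dirichlet(α) prior with multinomial counts c, the posterior is Dirichlet(α + c) componentwise.
Subtract each count from the matching posterior parameter: 14−3=11, 7−3=4, 10−7=3, 18−12=6.

Dirichlet(11, 4, 3, 6)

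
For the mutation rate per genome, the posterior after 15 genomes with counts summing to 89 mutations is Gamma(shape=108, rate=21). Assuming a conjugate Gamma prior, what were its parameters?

Gamma(shape=19, rate=6)

Gamma–Poisson conjugacy: posterior shape = α + Σxᵢ, posterior rate = β + n.
So α = 108 − 89 = 19 and β = 21 − 15 = 6.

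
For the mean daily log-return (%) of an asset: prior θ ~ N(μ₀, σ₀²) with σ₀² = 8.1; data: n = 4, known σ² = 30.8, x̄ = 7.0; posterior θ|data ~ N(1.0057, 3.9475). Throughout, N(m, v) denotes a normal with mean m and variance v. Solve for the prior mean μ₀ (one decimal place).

μ₀ = -5.3

The posterior mean is a precision-weighted average: μ_n = (τ₀μ₀ + τ_data·x̄)/(τ₀+τ_data), with τ₀=1/σ₀² and τ_data=n/σ².
Here τ₀ = 1/8.1 = 0.123457 and τ_data = 4/30.8 = 0.129870, so τ_n = 0.253327.
Rearranging for μ₀: μ₀ = (μ_n·τ_n − τ_data·x̄)/τ₀ = (1.0057·0.253327 − 0.129870·7.0) / 0.123457 = -0.654319/0.123457 ≈ -5.3.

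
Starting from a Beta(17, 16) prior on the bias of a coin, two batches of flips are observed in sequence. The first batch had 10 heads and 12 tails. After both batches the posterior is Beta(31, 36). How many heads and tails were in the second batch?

4 heads and 8 tails

Sequential conjugate updates are equivalent to a single update on the pooled data, so total successes = posterior α − prior α and total failures = posterior β − prior β.
Total across both batches: 31−17=14 heads, 36−16=20 tails.
Subtract the first batch: 14−10=4 heads and 20−12=8 tails.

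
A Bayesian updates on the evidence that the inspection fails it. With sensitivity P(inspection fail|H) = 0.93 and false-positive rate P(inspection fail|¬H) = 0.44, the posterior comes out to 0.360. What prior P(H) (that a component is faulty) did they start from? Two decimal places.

In odds form, posterior odds = prior odds × likelihood ratio, so prior odds = posterior odds ÷ LR.
Posterior odds = 0.360/(1−0.360) = 0.5625. LR = 0.93/0.44 = 2.1136.
Prior odds = 0.5625/2.1136 = 0.2661, so P(H) = 0.2661/(1+0.2661) ≈ 0.21.

P(H) = 0.21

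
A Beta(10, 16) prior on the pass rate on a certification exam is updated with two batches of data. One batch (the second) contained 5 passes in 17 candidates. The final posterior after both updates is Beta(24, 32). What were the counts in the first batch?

Sequential conjugate updates are equivalent to a single update on the pooled data, so total successes = posterior α − prior α and total failures = posterior β − prior β.
Total across both batches: 24−10=14 passes, 32−16=16 failures.
Subtract the second batch: 14−5=9 passes and 16−12=4 failures.

9 passes and 4 failures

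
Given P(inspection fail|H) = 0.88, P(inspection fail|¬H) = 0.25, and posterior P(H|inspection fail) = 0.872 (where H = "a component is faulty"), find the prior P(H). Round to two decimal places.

P(H) = 0.66

In odds form, posterior odds = prior odds × likelihood ratio, so prior odds = posterior odds ÷ LR.
Posterior odds = 0.872/(1−0.872) = 6.8125. LR = 0.88/0.25 = 3.5200.
Prior odds = 6.8125/3.5200 = 1.9354, so P(H) = 1.9354/(1+1.9354) ≈ 0.66.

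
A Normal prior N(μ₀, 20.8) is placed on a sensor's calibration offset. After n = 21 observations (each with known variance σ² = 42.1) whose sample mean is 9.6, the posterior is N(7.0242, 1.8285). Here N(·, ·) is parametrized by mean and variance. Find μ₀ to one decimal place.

The posterior mean is a precision-weighted average: μ_n = (τ₀μ₀ + τ_data·x̄)/(τ₀+τ_data), with τ₀=1/σ₀² and τ_data=n/σ².
Here τ₀ = 1/20.8 = 0.048077 and τ_data = 21/42.1 = 0.498812, so τ_n = 0.546889.
Rearranging for μ₀: μ₀ = (μ_n·τ_n − τ_data·x̄)/τ₀ = (7.0242·0.546889 − 0.498812·9.6) / 0.048077 = -0.947137/0.048077 ≈ -19.7.

μ₀ = -19.7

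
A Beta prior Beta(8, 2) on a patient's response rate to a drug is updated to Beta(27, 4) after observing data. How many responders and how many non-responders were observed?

19 responders and 2 non-responders

A Beta(a, b) prior with s successes and f failures in binomial data gives a Beta(a+s, b+f) posterior.
So s = 27 − 8 = 19 and f = 4 − 2 = 2.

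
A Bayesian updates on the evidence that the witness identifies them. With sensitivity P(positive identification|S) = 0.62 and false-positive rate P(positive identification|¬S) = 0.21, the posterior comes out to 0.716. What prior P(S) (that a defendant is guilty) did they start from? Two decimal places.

P(S) = 0.46

In odds form, posterior odds = prior odds × likelihood ratio, so prior odds = posterior odds ÷ LR.
Posterior odds = 0.716/(1−0.716) = 2.5211. LR = 0.62/0.21 = 2.9524.
Prior odds = 2.5211/2.9524 = 0.8539, so P(S) = 0.8539/(1+0.8539) ≈ 0.46.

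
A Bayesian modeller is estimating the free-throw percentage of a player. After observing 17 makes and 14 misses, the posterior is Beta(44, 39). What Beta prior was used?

A Beta(a, b) prior with s successes and f failures in binomial data gives a Beta(a+s, b+f) posterior.
So a = 44 − 17 = 27 and b = 39 − 14 = 25.

Beta(27, 25)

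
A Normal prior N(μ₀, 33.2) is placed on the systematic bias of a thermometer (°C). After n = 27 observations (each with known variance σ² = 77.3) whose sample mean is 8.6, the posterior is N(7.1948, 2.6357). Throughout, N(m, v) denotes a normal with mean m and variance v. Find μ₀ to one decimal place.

μ₀ = -9.1

The posterior mean is a precision-weighted average: μ_n = (τ₀μ₀ + τ_data·x̄)/(τ₀+τ_data), with τ₀=1/σ₀² and τ_data=n/σ².
Here τ₀ = 1/33.2 = 0.030120 and τ_data = 27/77.3 = 0.349288, so τ_n = 0.379408.
Rearranging for μ₀: μ₀ = (μ_n·τ_n − τ_data·x̄)/τ₀ = (7.1948·0.379408 − 0.349288·8.6) / 0.030120 = -0.274112/0.030120 ≈ -9.1.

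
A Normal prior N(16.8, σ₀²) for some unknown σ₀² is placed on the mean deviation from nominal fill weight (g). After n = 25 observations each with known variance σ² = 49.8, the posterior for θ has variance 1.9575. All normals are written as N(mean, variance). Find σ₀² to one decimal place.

Posterior precision equals prior precision plus data precision: 1/σ_n² = 1/σ₀² + n/σ².
So 1/σ₀² = 1/1.9575 − 25/49.8 = 0.510856 − 0.502008 = 0.008848.
Hence σ₀² = 1/0.008848 ≈ 113.0.

σ₀² = 113.0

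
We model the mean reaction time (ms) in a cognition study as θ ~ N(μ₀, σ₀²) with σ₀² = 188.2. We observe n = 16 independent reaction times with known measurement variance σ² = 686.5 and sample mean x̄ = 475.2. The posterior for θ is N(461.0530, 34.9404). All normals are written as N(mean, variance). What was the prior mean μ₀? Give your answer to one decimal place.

μ₀ = 399.0

With known observation variance, the Normal–Normal posterior has precision τ_n = τ₀ + n/σ² and mean μ_n = (τ₀μ₀ + (n/σ²)x̄)/τ_n.
Here τ₀ = 1/188.2 = 0.005313 and τ_data = 16/686.5 = 0.023307, so τ_n = 0.028620.
Rearranging for μ₀: μ₀ = (μ_n·τ_n − τ_data·x̄)/τ₀ = (461.0530·0.028620 − 0.023307·475.2) / 0.005313 = 2.119850/0.005313 ≈ 399.0.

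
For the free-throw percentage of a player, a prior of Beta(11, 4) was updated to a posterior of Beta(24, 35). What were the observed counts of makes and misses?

13 makes and 31 misses

A Beta(α, β) prior with s successes and f failures in binomial data gives a Beta(α+s, β+f) posterior.
Match parameters: s=24−11=13, f=35−4=31.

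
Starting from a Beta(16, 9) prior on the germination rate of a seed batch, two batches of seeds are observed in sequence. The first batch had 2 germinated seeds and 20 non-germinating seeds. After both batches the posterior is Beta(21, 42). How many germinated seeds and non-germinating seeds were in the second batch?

Because Beta–binomial updating is additive in the counts, the combined data contributed (α_post−α_prior, β_post−β_prior) successes and failures.
Total across both batches: 21−16=5 germinated seeds, 42−9=33 non-germinating seeds.
Subtract the first batch: 5−2=3 germinated seeds and 33−20=13 non-germinating seeds.

3 germinated seeds and 13 non-germinating seeds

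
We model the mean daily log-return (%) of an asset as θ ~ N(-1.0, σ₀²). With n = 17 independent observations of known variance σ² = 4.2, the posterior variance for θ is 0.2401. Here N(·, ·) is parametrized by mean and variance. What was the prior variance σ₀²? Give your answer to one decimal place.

σ₀² = 8.5

Posterior precision equals prior precision plus data precision: 1/σ_n² = 1/σ₀² + n/σ².
So 1/σ₀² = 1/0.2401 − 17/4.2 = 4.164931 − 4.047619 = 0.117312.
Hence σ₀² = 1/0.117312 ≈ 8.5.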